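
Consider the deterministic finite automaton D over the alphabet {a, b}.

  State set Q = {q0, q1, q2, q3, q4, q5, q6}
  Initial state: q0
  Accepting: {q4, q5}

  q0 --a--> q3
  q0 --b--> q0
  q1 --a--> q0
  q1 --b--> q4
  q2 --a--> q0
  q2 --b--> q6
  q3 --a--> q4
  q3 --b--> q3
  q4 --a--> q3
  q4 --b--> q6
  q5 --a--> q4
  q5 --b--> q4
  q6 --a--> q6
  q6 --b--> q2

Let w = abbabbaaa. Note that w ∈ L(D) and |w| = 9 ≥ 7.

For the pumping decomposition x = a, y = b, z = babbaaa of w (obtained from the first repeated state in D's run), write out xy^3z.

xy^3z = a·b·b·b·babbaaa = abbbbabbaaa.
Reading y = b takes D from q3 back to q3, so after x·y·y·y the machine is still in q3, and z then leads to the accepting state q4. Hence abbbbabbaaa ∈ L(D).

abbbbabbaaa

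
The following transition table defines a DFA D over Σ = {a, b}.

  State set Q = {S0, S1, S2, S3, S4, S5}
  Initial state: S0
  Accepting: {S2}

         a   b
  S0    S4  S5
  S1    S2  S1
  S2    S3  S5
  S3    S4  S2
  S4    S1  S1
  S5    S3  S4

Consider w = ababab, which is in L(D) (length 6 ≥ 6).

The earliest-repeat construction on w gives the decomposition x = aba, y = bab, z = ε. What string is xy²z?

xy^2z = aba·bab·bab·ε = abababbab.
Reading y = bab takes D from S2 back to S2, so after x·y·y the machine is still in S2, and z then leads to the accepting state S2. Hence abababbab ∈ L(D).

abababbab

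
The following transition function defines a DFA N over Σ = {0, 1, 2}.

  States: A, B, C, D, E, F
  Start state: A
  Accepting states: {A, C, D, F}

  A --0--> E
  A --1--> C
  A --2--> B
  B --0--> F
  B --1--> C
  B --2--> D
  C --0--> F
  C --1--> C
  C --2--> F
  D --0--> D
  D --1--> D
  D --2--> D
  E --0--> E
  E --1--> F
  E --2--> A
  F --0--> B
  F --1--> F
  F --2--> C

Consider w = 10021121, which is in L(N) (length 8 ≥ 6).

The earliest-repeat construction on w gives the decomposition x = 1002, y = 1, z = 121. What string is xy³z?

1002111121

xy^3z = 1002·1·1·1·121 = 1002111121.
Reading y = 1 takes N from D back to D, so after x·y·y·y the machine is still in D, and z then leads to the accepting state D. Hence 1002111121 ∈ L(N).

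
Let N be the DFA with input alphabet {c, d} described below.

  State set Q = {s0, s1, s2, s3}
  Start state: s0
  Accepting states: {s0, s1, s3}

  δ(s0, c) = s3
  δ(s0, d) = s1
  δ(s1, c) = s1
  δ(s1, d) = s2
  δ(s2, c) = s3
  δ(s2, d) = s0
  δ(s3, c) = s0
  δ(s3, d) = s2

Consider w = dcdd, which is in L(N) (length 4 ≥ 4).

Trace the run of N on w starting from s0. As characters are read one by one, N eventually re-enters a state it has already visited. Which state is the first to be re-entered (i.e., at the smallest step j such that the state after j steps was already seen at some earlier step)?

s1

State sequence: s0 -d-> s1 -c-> s1 -d-> s2 -d-> s0
First repeat at step 2: s1 was already visited.

The earliest repeat is at step j = 2: N is in s1, which it already visited at step i = 1.
With |Q| = 4, pigeonhole forces a state repeat no later than step 4; the substring read between the first and second visits to that state can be pumped.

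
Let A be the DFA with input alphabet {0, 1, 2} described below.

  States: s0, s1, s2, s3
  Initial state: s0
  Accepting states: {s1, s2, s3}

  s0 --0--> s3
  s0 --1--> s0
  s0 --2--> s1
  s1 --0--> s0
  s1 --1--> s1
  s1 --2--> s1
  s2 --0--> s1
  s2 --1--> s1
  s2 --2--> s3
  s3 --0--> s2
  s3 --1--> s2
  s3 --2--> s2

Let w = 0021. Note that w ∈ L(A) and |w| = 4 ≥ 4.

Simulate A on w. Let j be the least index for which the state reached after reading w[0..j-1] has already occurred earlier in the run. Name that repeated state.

s3

Run of A on w = 0 0 2 1:
  step 0: s0  (start)
  step 1: s3  (read 0: s0→s3)
  step 2: s2  (read 0: s3→s2)
  step 3: s3  (read 2: s2→s3)   ← first repeat (s3 seen earlier)
  step 4: s2  (read 1: s3→s2)

The earliest repeat is at step j = 3: A is in s3, which it already visited at step i = 1.
With |Q| = 4, pigeonhole forces a state repeat no later than step 4; the substring read between the first and second visits to that state can be pumped.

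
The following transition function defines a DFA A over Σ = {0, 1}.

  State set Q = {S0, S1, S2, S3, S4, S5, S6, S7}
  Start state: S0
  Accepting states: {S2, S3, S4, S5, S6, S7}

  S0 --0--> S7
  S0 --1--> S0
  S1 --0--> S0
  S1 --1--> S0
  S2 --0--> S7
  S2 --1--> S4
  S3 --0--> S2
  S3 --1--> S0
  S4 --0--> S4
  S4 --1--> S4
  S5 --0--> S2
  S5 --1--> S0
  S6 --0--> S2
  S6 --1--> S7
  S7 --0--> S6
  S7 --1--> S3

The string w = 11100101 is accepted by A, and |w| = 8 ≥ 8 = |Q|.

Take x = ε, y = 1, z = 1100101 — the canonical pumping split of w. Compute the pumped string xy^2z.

xy^2z = ε·1·1·1100101 = 111100101.
Reading y = 1 takes A from S0 back to S0, so after x·y·y the machine is still in S0, and z then leads to the accepting state S7. Hence 111100101 ∈ L(A).

111100101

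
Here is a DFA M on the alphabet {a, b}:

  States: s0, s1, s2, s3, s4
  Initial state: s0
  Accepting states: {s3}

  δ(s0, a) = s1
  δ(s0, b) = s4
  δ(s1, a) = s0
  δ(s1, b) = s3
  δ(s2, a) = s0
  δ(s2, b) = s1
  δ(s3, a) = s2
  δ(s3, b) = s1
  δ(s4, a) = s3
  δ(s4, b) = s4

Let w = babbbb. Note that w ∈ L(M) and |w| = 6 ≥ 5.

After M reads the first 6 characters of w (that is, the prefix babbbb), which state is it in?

Run of M on the first 6 characters of w = b a b b b b:
  step 0: s0  (start)
  step 1: s4  (read b: s0→s4)
  step 2: s3  (read a: s4→s3)
  step 3: s1  (read b: s3→s1)
  step 4: s3  (read b: s1→s3)
  step 5: s1  (read b: s3→s1)
  step 6: s3  (read b: s1→s3)

After reading 6 characters, M is in state s3.

s3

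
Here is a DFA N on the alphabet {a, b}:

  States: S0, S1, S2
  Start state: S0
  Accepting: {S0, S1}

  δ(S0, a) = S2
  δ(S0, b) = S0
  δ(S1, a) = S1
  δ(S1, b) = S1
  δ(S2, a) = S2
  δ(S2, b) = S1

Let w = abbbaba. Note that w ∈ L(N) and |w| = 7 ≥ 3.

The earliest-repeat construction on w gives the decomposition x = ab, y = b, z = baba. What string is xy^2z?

xy^2z = ab·b·b·baba = abbbbaba.
Reading y = b takes N from S1 back to S1, so after x·y·y the machine is still in S1, and z then leads to the accepting state S1. Hence abbbbaba ∈ L(N).

abbbbaba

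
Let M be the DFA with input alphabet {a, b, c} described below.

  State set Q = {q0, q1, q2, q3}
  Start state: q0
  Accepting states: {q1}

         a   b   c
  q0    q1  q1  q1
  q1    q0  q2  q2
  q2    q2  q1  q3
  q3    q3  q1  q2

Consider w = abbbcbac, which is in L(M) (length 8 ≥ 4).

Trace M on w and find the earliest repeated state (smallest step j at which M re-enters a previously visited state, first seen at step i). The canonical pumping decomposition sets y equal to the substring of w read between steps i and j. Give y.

Run of M on w = a b b b c b a c:
  step 0: q0  (start)
  step 1: q1  (read a: q0→q1)
  step 2: q2  (read b: q1→q2)
  step 3: q1  (read b: q2→q1)   ← first repeat (q1 seen earlier)
  step 4: q2  (read b: q1→q2)
  step 5: q3  (read c: q2→q3)
  step 6: q1  (read b: q3→q1)
  step 7: q0  (read a: q1→q0)
  step 8: q1  (read c: q0→q1)

So i = 1, j = 3, giving x = w[0:1] = a, y = w[1:3] = bb, z = w[3:8] = bcbac.
Check: |xy| = 3 ≤ 4 and |y| = 2 ≥ 1. Reading y takes M from q1 back to q1, so every xyⁱz is accepted.

bb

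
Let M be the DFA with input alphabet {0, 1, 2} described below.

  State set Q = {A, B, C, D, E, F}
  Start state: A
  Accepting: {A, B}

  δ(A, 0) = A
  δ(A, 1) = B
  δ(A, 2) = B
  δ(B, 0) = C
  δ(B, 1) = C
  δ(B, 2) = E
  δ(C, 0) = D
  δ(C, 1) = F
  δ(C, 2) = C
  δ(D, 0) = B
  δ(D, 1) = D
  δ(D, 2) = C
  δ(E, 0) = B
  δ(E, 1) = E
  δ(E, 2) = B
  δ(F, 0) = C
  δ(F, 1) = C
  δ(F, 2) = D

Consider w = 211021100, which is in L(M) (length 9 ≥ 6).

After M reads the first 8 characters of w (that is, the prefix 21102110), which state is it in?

D

Run of M on the first 8 characters of w = 2 1 1 0 2 1 1 0:
  step 0: A  (start)
  step 1: B  (read 2: A→B)
  step 2: C  (read 1: B→C)
  step 3: F  (read 1: C→F)
  step 4: C  (read 0: F→C)
  step 5: C  (read 2: C→C)
  step 6: F  (read 1: C→F)
  step 7: C  (read 1: F→C)
  step 8: D  (read 0: C→D)

After reading 8 characters, M is in state D.
(This kind of state-tracing is the core of the pumping-lemma construction: with 6 states, pigeonhole forces a repeat within the first 6 steps.)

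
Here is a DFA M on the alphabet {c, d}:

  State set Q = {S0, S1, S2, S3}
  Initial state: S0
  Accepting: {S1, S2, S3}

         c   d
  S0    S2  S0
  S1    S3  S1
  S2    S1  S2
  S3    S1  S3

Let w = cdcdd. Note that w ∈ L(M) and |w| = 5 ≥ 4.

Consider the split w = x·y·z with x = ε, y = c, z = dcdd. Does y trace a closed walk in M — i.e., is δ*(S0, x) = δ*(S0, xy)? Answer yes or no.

Run of M on the first 1 characters of w = c:
  step 0: S0  (start)
  step 1: S2  (read c: S0→S2)

After x (step 0): S0. After xy (step 1): S2.
They differ (S0 ≠ S2), so y is not a cycle from the state after x; this split is not the one the pumping-lemma construction produces, and pumping y need not keep the string in L(M).

no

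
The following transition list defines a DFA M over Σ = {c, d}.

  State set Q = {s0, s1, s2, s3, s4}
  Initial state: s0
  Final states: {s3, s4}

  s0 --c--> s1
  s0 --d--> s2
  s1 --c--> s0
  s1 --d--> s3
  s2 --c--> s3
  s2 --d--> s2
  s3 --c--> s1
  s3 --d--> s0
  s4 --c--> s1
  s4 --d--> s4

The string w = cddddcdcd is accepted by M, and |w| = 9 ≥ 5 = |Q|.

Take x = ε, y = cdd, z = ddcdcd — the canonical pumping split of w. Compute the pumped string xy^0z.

xy⁰z = xz = ε·ddcdcd = ddcdcd.
Reading y = cdd takes M from s0 back to s0, so after x the machine is still in s0, and z then leads to the accepting state s3. Hence ddcdcd ∈ L(M).

ddcdcd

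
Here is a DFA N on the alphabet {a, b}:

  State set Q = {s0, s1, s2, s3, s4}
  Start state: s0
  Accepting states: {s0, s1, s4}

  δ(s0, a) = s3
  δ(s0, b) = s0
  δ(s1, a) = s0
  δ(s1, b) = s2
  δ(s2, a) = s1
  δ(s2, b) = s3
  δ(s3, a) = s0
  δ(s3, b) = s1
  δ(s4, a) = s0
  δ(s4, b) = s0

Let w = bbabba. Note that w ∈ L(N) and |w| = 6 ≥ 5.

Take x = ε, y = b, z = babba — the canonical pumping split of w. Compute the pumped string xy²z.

xy^2z = ε·b·b·babba = bbbabba.
Reading y = b takes N from s0 back to s0, so after x·y·y the machine is still in s0, and z then leads to the accepting state s1. Hence bbbabba ∈ L(N).

bbbabba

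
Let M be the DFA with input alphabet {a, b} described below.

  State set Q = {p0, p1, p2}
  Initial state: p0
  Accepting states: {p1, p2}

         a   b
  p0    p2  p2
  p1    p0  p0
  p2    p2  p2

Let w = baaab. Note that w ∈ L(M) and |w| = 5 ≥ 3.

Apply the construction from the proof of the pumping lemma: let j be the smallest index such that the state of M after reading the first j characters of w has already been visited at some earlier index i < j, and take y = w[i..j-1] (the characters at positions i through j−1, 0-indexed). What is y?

a

Run of M on w = b a a a b:
  step 0: p0  (start)
  step 1: p2  (read b: p0→p2)
  step 2: p2  (read a: p2→p2)   ← first repeat (p2 seen earlier)
  step 3: p2  (read a: p2→p2)
  step 4: p2  (read a: p2→p2)
  step 5: p2  (read b: p2→p2)

So i = 1, j = 2, giving x = w[0:1] = b, y = w[1:2] = a, z = w[2:5] = aab.
Check: |xy| = 2 ≤ 3 and |y| = 1 ≥ 1. Reading y takes M from p2 back to p2, so every xyⁱz is accepted.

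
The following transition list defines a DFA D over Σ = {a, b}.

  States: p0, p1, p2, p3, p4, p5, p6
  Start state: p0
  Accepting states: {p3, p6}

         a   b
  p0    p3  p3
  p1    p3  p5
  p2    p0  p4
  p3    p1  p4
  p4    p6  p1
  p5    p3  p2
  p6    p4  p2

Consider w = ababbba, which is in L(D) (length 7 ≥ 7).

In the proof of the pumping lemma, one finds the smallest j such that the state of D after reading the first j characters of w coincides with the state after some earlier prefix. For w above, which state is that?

p4

State sequence: p0 -a-> p3 -b-> p4 -a-> p6 -b-> p2 -b-> p4 -b-> p1 -a-> p3
First repeat at step 5: p4 was already visited.

The earliest repeat is at step j = 5: D is in p4, which it already visited at step i = 2.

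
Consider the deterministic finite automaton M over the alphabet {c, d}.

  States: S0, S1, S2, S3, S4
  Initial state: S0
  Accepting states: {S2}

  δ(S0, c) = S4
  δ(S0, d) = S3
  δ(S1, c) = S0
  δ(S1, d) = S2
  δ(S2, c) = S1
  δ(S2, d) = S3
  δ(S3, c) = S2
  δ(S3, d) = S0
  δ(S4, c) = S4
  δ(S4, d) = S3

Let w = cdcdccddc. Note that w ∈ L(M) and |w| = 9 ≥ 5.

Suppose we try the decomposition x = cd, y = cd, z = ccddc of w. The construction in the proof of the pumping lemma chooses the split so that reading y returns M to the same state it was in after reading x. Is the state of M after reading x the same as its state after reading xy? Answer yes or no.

State sequence: S0 -c-> S4 -d-> S3 -c-> S2 -d-> S3

After x (step 2): S3. After xy (step 4): S3.
They match, so y = cd drives M around a cycle from S3 back to itself; pumping y any number of times keeps M in S3 before reading z, and xyⁱz ∈ L(M) for every i ≥ 0.

yes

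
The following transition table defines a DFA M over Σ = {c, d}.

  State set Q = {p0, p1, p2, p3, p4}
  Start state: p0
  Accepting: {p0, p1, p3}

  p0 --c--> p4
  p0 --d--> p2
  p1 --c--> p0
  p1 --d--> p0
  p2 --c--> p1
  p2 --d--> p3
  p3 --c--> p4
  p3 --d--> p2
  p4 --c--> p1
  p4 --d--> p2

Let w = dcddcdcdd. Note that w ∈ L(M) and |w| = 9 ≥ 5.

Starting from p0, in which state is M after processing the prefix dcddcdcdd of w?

State sequence: p0 -d-> p2 -c-> p1 -d-> p0 -d-> p2 -c-> p1 -d-> p0 -c-> p4 -d-> p2 -d-> p3

After reading 9 characters, M is in state p3.

p3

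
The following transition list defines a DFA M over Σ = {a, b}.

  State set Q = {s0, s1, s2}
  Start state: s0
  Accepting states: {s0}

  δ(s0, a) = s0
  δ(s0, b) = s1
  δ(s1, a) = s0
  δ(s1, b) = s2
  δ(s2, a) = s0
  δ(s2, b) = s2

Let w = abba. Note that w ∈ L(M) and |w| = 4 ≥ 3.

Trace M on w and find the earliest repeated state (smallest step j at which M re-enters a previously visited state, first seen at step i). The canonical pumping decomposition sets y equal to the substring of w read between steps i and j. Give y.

Run of M on w = a b b a:
  step 0: s0  (start)
  step 1: s0  (read a: s0→s0)   ← first repeat (s0 seen earlier)
  step 2: s1  (read b: s0→s1)
  step 3: s2  (read b: s1→s2)
  step 4: s0  (read a: s2→s0)

So i = 0, j = 1, giving x = w[0:0] = ε, y = w[0:1] = a, z = w[1:4] = bba.
Check: |xy| = 1 ≤ 3 and |y| = 1 ≥ 1. Reading y takes M from s0 back to s0, so every xyⁱz is accepted.
With |Q| = 3, pigeonhole forces a state repeat no later than step 3; the substring read between the first and second visits to that state can be pumped.

a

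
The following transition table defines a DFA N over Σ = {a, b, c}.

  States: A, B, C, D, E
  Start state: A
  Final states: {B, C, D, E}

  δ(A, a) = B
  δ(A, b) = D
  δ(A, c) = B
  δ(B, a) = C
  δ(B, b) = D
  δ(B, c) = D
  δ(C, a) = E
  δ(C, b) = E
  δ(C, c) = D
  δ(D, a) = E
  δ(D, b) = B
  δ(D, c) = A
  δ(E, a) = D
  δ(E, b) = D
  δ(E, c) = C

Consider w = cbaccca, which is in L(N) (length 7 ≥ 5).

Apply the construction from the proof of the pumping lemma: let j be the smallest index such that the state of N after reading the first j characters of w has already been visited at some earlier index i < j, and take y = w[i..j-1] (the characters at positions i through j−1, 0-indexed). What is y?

State sequence: A -c-> B -b-> D -a-> E -c-> C -c-> D -c-> A -a-> B
First repeat at step 5: D was already visited.

So i = 2, j = 5, giving x = w[0:2] = cb, y = w[2:5] = acc, z = w[5:7] = ca.
Check: |xy| = 5 ≤ 5 and |y| = 3 ≥ 1. Reading y takes N from D back to D, so every xyⁱz is accepted.

acc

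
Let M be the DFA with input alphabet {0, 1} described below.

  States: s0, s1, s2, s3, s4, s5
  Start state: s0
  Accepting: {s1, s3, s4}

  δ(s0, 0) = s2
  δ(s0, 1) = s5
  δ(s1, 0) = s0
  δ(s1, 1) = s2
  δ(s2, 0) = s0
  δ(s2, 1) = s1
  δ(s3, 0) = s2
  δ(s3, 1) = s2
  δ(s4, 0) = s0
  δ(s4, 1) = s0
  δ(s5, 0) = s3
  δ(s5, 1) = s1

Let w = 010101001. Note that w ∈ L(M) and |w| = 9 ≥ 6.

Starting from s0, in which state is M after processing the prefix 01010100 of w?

State sequence: s0 -0-> s2 -1-> s1 -0-> s0 -1-> s5 -0-> s3 -1-> s2 -0-> s0 -0-> s2

After reading 8 characters, M is in state s2.
(This kind of state-tracing is the core of the pumping-lemma construction: with 6 states, pigeonhole forces a repeat within the first 6 steps.)

s2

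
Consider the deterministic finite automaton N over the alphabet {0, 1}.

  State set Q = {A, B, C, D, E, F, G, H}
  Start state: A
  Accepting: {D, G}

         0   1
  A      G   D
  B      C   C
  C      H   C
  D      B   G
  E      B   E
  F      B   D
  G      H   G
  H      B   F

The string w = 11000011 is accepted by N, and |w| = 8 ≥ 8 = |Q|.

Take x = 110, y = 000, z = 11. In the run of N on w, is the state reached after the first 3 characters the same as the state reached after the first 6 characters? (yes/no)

yes

State sequence: A -1-> D -1-> G -0-> H -0-> B -0-> C -0-> H

After x (step 3): H. After xy (step 6): H.
They match, so y = 000 drives N around a cycle from H back to itself; pumping y any number of times keeps N in H before reading z, and xyⁱz ∈ L(N) for every i ≥ 0.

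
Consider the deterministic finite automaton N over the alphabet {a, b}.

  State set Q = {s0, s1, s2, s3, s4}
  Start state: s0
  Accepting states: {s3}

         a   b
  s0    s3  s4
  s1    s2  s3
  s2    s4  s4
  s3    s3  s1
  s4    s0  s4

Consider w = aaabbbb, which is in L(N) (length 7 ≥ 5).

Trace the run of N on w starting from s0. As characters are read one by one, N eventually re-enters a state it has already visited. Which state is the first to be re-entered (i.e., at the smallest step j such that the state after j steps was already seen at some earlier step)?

Run of N on w = a a a b b b b:
  step 0: s0  (start)
  step 1: s3  (read a: s0→s3)
  step 2: s3  (read a: s3→s3)   ← first repeat (s3 seen earlier)
  step 3: s3  (read a: s3→s3)
  step 4: s1  (read b: s3→s1)
  step 5: s3  (read b: s1→s3)
  step 6: s1  (read b: s3→s1)
  step 7: s3  (read b: s1→s3)

The earliest repeat is at step j = 2: N is in s3, which it already visited at step i = 1.
With |Q| = 5, pigeonhole forces a state repeat no later than step 5; the substring read between the first and second visits to that state can be pumped.

s3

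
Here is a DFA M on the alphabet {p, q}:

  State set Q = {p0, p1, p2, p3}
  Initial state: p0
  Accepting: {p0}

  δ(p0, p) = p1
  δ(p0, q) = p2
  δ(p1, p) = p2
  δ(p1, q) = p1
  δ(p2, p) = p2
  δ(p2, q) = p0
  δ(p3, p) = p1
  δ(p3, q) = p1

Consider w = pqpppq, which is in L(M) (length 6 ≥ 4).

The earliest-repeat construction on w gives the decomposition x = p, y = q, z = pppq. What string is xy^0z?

xy⁰z = xz = p·pppq = ppppq.
Reading y = q takes M from p1 back to p1, so after x the machine is still in p1, and z then leads to the accepting state p0. Hence ppppq ∈ L(M).

ppppq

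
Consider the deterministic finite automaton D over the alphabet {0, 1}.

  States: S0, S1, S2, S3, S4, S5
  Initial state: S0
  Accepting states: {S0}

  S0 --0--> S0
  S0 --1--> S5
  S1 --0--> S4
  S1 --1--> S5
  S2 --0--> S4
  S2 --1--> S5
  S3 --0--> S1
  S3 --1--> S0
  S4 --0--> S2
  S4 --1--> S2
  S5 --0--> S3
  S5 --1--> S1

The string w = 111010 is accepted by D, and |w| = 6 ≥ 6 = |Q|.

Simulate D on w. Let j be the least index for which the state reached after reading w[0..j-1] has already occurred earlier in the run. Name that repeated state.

S5

Run of D on w = 1 1 1 0 1 0:
  step 0: S0  (start)
  step 1: S5  (read 1: S0→S5)
  step 2: S1  (read 1: S5→S1)
  step 3: S5  (read 1: S1→S5)   ← first repeat (S5 seen earlier)
  step 4: S3  (read 0: S5→S3)
  step 5: S0  (read 1: S3→S0)
  step 6: S0  (read 0: S0→S0)

The earliest repeat is at step j = 3: D is in S5, which it already visited at step i = 1.
Pumping length from the standard proof: p = 6 (the number of states). The repeated state found above gives |xy| = j ≤ 6 and |y| = j − i ≥ 1.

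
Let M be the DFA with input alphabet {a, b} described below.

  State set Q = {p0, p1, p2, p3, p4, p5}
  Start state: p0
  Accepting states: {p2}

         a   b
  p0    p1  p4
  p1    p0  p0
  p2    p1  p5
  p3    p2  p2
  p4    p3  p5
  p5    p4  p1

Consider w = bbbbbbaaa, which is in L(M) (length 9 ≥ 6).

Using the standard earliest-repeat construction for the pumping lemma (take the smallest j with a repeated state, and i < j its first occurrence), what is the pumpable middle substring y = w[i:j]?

bbbb

State sequence: p0 -b-> p4 -b-> p5 -b-> p1 -b-> p0 -b-> p4 -b-> p5 -a-> p4 -a-> p3 -a-> p2
First repeat at step 4: p0 was already visited.

So i = 0, j = 4, giving x = w[0:0] = ε, y = w[0:4] = bbbb, z = w[4:9] = bbaaa.
Check: |xy| = 4 ≤ 6 and |y| = 4 ≥ 1. Reading y takes M from p0 back to p0, so every xyⁱz is accepted.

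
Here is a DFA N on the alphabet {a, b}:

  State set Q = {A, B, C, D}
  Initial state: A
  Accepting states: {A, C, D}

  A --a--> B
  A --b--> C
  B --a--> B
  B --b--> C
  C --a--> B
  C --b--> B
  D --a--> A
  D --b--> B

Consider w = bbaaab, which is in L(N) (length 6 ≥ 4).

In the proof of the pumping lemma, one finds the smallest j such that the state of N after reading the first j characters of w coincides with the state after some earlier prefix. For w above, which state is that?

B

State sequence: A -b-> C -b-> B -a-> B -a-> B -a-> B -b-> C
First repeat at step 3: B was already visited.

The earliest repeat is at step j = 3: N is in B, which it already visited at step i = 2.
Pumping length from the standard proof: p = 4 (the number of states). The repeated state found above gives |xy| = j ≤ 4 and |y| = j − i ≥ 1.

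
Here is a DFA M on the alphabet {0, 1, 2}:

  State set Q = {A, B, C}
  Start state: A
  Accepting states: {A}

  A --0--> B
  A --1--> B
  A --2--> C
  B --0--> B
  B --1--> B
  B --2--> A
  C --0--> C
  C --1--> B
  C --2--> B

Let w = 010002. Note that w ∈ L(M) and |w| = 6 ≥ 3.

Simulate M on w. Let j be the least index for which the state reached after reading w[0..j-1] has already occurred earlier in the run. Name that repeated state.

B

State sequence: A -0-> B -1-> B -0-> B -0-> B -0-> B -2-> A
First repeat at step 2: B was already visited.

The earliest repeat is at step j = 2: M is in B, which it already visited at step i = 1.
The DFA has 3 states, so the proof of the pumping lemma guarantees a repeated state among the first 3+1 visited; the segment between the two visits is the pumpable y.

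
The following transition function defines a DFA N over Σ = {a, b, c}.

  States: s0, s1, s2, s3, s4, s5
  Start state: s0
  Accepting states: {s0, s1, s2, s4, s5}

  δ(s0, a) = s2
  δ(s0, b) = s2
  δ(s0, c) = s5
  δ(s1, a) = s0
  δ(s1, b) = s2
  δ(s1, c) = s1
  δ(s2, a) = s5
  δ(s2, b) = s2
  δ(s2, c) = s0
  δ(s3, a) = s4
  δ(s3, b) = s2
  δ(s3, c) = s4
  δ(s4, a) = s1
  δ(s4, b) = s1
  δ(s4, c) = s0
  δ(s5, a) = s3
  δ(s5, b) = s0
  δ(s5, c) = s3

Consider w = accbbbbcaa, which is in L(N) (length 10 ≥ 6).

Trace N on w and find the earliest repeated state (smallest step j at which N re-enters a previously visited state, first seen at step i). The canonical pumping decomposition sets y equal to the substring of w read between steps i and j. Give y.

ac

State sequence: s0 -a-> s2 -c-> s0 -c-> s5 -b-> s0 -b-> s2 -b-> s2 -b-> s2 -c-> s0 -a-> s2 -a-> s5
First repeat at step 2: s0 was already visited.

So i = 0, j = 2, giving x = w[0:0] = ε, y = w[0:2] = ac, z = w[2:10] = cbbbbcaa.
Check: |xy| = 2 ≤ 6 and |y| = 2 ≥ 1. Reading y takes N from s0 back to s0, so every xyⁱz is accepted.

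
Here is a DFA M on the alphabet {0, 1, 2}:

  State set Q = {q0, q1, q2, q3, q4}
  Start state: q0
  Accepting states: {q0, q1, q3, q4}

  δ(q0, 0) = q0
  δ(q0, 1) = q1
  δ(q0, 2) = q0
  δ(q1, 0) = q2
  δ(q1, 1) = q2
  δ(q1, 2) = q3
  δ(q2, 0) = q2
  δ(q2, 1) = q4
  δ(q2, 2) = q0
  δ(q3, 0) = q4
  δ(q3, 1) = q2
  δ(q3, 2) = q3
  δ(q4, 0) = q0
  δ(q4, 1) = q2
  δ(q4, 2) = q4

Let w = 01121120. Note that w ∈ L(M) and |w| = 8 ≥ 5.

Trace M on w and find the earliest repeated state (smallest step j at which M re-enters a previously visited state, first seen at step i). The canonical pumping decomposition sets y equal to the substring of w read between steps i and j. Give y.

0

State sequence: q0 -0-> q0 -1-> q1 -1-> q2 -2-> q0 -1-> q1 -1-> q2 -2-> q0 -0-> q0
First repeat at step 1: q0 was already visited.

So i = 0, j = 1, giving x = w[0:0] = ε, y = w[0:1] = 0, z = w[1:8] = 1121120.
Check: |xy| = 1 ≤ 5 and |y| = 1 ≥ 1. Reading y takes M from q0 back to q0, so every xyⁱz is accepted.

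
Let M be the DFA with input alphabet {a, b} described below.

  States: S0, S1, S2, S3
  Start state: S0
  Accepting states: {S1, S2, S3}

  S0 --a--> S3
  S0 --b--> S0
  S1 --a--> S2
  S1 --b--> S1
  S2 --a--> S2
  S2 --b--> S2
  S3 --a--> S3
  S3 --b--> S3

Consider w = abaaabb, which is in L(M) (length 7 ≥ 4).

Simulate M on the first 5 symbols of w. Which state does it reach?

Run of M on the first 5 characters of w = a b a a a:
  step 0: S0  (start)
  step 1: S3  (read a: S0→S3)
  step 2: S3  (read b: S3→S3)
  step 3: S3  (read a: S3→S3)
  step 4: S3  (read a: S3→S3)
  step 5: S3  (read a: S3→S3)

After reading 5 characters, M is in state S3.
(This kind of state-tracing is the core of the pumping-lemma construction: with 4 states, pigeonhole forces a repeat within the first 4 steps.)

S3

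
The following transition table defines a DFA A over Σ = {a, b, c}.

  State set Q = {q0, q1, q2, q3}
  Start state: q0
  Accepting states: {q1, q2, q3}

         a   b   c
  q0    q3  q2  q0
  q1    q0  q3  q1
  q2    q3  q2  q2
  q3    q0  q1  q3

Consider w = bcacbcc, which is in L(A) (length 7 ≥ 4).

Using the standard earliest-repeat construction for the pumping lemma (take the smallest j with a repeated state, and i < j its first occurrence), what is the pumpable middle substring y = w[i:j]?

Run of A on w = b c a c b c c:
  step 0: q0  (start)
  step 1: q2  (read b: q0→q2)
  step 2: q2  (read c: q2→q2)   ← first repeat (q2 seen earlier)
  step 3: q3  (read a: q2→q3)
  step 4: q3  (read c: q3→q3)
  step 5: q1  (read b: q3→q1)
  step 6: q1  (read c: q1→q1)
  step 7: q1  (read c: q1→q1)

So i = 1, j = 2, giving x = w[0:1] = b, y = w[1:2] = c, z = w[2:7] = acbcc.
Check: |xy| = 2 ≤ 4 and |y| = 1 ≥ 1. Reading y takes A from q2 back to q2, so every xyⁱz is accepted.
Since A has 4 states, any run of length ≥ 4 visits 4+1 states, so by pigeonhole some state repeats within the first 4 steps — that repeat gives the pumpable loop.

c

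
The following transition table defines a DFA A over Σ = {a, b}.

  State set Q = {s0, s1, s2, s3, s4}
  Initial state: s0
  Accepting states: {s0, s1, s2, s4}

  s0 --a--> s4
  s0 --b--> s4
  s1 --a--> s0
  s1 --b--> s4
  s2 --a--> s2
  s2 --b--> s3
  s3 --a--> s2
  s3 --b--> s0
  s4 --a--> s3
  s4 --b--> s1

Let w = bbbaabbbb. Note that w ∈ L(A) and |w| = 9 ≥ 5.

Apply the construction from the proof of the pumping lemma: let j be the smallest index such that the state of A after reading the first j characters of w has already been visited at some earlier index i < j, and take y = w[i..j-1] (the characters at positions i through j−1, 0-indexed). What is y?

State sequence: s0 -b-> s4 -b-> s1 -b-> s4 -a-> s3 -a-> s2 -b-> s3 -b-> s0 -b-> s4 -b-> s1
First repeat at step 3: s4 was already visited.

So i = 1, j = 3, giving x = w[0:1] = b, y = w[1:3] = bb, z = w[3:9] = aabbbb.
Check: |xy| = 3 ≤ 5 and |y| = 2 ≥ 1. Reading y takes A from s4 back to s4, so every xyⁱz is accepted.

bb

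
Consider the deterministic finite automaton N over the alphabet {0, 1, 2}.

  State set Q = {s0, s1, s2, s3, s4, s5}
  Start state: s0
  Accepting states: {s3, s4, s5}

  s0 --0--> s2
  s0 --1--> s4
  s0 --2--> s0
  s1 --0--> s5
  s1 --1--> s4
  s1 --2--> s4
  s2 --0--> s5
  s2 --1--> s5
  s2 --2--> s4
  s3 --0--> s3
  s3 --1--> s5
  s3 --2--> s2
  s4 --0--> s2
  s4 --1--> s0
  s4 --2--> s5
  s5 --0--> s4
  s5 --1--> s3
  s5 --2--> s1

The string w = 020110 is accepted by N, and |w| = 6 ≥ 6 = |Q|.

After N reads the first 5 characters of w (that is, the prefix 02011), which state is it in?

s3

Run of N on the first 5 characters of w = 0 2 0 1 1:
  step 0: s0  (start)
  step 1: s2  (read 0: s0→s2)
  step 2: s4  (read 2: s2→s4)
  step 3: s2  (read 0: s4→s2)
  step 4: s5  (read 1: s2→s5)
  step 5: s3  (read 1: s5→s3)

After reading 5 characters, N is in state s3.
(This kind of state-tracing is the core of the pumping-lemma construction: with 6 states, pigeonhole forces a repeat within the first 6 steps.)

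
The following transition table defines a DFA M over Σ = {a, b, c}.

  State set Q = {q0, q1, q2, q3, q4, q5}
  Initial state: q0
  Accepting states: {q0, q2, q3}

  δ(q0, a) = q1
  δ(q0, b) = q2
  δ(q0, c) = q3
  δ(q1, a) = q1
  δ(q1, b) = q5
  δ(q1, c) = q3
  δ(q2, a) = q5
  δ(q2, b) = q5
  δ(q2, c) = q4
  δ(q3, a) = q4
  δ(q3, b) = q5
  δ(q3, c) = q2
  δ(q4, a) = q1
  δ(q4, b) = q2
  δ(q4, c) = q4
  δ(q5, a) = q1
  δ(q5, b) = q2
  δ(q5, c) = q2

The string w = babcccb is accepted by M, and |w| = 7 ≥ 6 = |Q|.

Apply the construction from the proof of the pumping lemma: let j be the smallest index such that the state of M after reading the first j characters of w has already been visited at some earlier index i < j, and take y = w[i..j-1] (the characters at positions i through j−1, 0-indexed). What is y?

ab

State sequence: q0 -b-> q2 -a-> q5 -b-> q2 -c-> q4 -c-> q4 -c-> q4 -b-> q2
First repeat at step 3: q2 was already visited.

So i = 1, j = 3, giving x = w[0:1] = b, y = w[1:3] = ab, z = w[3:7] = cccb.
Check: |xy| = 3 ≤ 6 and |y| = 2 ≥ 1. Reading y takes M from q2 back to q2, so every xyⁱz is accepted.
With |Q| = 6, pigeonhole forces a state repeat no later than step 6; the substring read between the first and second visits to that state can be pumped.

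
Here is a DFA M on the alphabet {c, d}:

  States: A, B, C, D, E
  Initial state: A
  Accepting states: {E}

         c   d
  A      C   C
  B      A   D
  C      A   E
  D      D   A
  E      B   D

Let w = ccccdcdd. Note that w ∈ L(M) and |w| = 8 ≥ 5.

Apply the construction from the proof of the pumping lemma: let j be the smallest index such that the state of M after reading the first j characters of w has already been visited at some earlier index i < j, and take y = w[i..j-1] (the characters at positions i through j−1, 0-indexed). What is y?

cc

Run of M on w = c c c c d c d d:
  step 0: A  (start)
  step 1: C  (read c: A→C)
  step 2: A  (read c: C→A)   ← first repeat (A seen earlier)
  step 3: C  (read c: A→C)
  step 4: A  (read c: C→A)
  step 5: C  (read d: A→C)
  step 6: A  (read c: C→A)
  step 7: C  (read d: A→C)
  step 8: E  (read d: C→E)

So i = 0, j = 2, giving x = w[0:0] = ε, y = w[0:2] = cc, z = w[2:8] = ccdcdd.
Check: |xy| = 2 ≤ 5 and |y| = 2 ≥ 1. Reading y takes M from A back to A, so every xyⁱz is accepted.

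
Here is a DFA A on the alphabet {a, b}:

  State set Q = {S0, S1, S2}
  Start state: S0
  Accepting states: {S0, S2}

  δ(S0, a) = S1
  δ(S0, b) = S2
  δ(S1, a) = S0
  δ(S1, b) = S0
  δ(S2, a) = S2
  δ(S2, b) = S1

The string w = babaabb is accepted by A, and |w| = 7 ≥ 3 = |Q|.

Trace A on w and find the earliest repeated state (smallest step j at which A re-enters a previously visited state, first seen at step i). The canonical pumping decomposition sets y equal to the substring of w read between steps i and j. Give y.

a

Run of A on w = b a b a a b b:
  step 0: S0  (start)
  step 1: S2  (read b: S0→S2)
  step 2: S2  (read a: S2→S2)   ← first repeat (S2 seen earlier)
  step 3: S1  (read b: S2→S1)
  step 4: S0  (read a: S1→S0)
  step 5: S1  (read a: S0→S1)
  step 6: S0  (read b: S1→S0)
  step 7: S2  (read b: S0→S2)

So i = 1, j = 2, giving x = w[0:1] = b, y = w[1:2] = a, z = w[2:7] = baabb.
Check: |xy| = 2 ≤ 3 and |y| = 1 ≥ 1. Reading y takes A from S2 back to S2, so every xyⁱz is accepted.
Since A has 3 states, any run of length ≥ 3 visits 3+1 states, so by pigeonhole some state repeats within the first 3 steps — that repeat gives the pumpable loop.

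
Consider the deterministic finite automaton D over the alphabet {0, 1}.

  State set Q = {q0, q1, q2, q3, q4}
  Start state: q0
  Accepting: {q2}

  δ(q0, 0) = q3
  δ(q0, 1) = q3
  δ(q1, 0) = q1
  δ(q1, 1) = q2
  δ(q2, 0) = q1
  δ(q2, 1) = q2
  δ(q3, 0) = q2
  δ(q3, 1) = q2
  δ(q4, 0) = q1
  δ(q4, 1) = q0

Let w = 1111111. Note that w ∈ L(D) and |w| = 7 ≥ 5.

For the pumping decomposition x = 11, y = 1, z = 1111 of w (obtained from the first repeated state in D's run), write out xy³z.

xy^3z = 11·1·1·1·1111 = 111111111.
Reading y = 1 takes D from q2 back to q2, so after x·y·y·y the machine is still in q2, and z then leads to the accepting state q2. Hence 111111111 ∈ L(D).

111111111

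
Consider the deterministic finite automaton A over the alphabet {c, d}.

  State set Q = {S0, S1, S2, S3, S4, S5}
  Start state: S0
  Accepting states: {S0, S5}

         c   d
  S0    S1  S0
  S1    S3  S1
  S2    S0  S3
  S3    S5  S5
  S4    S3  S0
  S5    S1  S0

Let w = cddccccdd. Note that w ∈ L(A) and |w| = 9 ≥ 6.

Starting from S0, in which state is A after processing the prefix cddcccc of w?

State sequence: S0 -c-> S1 -d-> S1 -d-> S1 -c-> S3 -c-> S5 -c-> S1 -c-> S3

After reading 7 characters, A is in state S3.

S3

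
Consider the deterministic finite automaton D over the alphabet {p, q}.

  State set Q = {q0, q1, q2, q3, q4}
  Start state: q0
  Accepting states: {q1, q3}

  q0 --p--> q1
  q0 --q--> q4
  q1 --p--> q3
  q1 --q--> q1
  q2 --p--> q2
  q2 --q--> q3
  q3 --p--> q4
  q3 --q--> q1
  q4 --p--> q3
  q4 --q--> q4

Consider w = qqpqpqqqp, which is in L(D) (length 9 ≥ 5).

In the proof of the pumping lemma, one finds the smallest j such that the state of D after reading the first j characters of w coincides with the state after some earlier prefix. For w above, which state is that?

Run of D on w = q q p q p q q q p:
  step 0: q0  (start)
  step 1: q4  (read q: q0→q4)
  step 2: q4  (read q: q4→q4)   ← first repeat (q4 seen earlier)
  step 3: q3  (read p: q4→q3)
  step 4: q1  (read q: q3→q1)
  step 5: q3  (read p: q1→q3)
  step 6: q1  (read q: q3→q1)
  step 7: q1  (read q: q1→q1)
  step 8: q1  (read q: q1→q1)
  step 9: q3  (read p: q1→q3)

The earliest repeat is at step j = 2: D is in q4, which it already visited at step i = 1.
The DFA has 5 states, so the proof of the pumping lemma guarantees a repeated state among the first 5+1 visited; the segment between the two visits is the pumpable y.

q4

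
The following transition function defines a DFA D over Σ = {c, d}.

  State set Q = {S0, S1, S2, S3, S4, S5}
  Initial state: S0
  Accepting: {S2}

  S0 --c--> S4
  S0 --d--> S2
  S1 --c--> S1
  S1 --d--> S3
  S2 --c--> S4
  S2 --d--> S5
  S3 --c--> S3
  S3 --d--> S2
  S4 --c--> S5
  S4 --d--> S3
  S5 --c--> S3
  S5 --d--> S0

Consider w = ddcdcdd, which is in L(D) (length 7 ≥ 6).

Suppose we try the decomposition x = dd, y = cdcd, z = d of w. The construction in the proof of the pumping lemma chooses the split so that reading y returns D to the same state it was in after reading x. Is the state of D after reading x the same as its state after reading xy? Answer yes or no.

no

State sequence: S0 -d-> S2 -d-> S5 -c-> S3 -d-> S2 -c-> S4 -d-> S3

After x (step 2): S5. After xy (step 6): S3.
They differ (S5 ≠ S3), so y is not a cycle from the state after x; this split is not the one the pumping-lemma construction produces, and pumping y need not keep the string in L(D).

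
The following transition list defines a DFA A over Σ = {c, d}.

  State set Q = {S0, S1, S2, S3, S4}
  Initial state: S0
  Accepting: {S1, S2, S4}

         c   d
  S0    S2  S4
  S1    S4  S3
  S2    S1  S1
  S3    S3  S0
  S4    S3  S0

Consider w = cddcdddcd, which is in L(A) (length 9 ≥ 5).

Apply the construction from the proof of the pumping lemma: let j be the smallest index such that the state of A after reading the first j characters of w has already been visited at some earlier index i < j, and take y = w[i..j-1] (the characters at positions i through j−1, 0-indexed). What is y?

State sequence: S0 -c-> S2 -d-> S1 -d-> S3 -c-> S3 -d-> S0 -d-> S4 -d-> S0 -c-> S2 -d-> S1
First repeat at step 4: S3 was already visited.

So i = 3, j = 4, giving x = w[0:3] = cdd, y = w[3:4] = c, z = w[4:9] = dddcd.
Check: |xy| = 4 ≤ 5 and |y| = 1 ≥ 1. Reading y takes A from S3 back to S3, so every xyⁱz is accepted.

c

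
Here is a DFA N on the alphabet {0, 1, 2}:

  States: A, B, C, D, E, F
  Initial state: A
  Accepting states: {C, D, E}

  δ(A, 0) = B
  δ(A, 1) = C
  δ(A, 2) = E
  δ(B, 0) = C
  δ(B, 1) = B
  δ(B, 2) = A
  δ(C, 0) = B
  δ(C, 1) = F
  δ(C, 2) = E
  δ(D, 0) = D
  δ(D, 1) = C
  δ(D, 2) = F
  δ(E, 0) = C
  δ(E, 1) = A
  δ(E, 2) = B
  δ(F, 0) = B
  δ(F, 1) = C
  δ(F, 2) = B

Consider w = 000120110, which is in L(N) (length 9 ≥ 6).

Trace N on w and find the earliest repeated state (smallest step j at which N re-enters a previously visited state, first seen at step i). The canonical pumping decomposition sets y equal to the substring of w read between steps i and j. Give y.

00

Run of N on w = 0 0 0 1 2 0 1 1 0:
  step 0: A  (start)
  step 1: B  (read 0: A→B)
  step 2: C  (read 0: B→C)
  step 3: B  (read 0: C→B)   ← first repeat (B seen earlier)
  step 4: B  (read 1: B→B)
  step 5: A  (read 2: B→A)
  step 6: B  (read 0: A→B)
  step 7: B  (read 1: B→B)
  step 8: B  (read 1: B→B)
  step 9: C  (read 0: B→C)

So i = 1, j = 3, giving x = w[0:1] = 0, y = w[1:3] = 00, z = w[3:9] = 120110.
Check: |xy| = 3 ≤ 6 and |y| = 2 ≥ 1. Reading y takes N from B back to B, so every xyⁱz is accepted.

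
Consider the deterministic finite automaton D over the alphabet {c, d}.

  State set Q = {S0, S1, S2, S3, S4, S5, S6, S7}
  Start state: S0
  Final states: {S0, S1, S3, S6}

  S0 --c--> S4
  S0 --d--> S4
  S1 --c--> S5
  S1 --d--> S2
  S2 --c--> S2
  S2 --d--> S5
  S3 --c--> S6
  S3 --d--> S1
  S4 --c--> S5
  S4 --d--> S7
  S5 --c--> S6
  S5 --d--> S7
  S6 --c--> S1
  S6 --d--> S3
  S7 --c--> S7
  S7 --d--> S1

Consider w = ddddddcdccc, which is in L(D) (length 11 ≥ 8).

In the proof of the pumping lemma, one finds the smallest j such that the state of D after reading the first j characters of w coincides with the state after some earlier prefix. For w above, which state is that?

Run of D on w = d d d d d d c d c c c:
  step 0: S0  (start)
  step 1: S4  (read d: S0→S4)
  step 2: S7  (read d: S4→S7)
  step 3: S1  (read d: S7→S1)
  step 4: S2  (read d: S1→S2)
  step 5: S5  (read d: S2→S5)
  step 6: S7  (read d: S5→S7)   ← first repeat (S7 seen earlier)
  step 7: S7  (read c: S7→S7)
  step 8: S1  (read d: S7→S1)
  step 9: S5  (read c: S1→S5)
  step 10: S6  (read c: S5→S6)
  step 11: S1  (read c: S6→S1)

The earliest repeat is at step j = 6: D is in S7, which it already visited at step i = 2.

S7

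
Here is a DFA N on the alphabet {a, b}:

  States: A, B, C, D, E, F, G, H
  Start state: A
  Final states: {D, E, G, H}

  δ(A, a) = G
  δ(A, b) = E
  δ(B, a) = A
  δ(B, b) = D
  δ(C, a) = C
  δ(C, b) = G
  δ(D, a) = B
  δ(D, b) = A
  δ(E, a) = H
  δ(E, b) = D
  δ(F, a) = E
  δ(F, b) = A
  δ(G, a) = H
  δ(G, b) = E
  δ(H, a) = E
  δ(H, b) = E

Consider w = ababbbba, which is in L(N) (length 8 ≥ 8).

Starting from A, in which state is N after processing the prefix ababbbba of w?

Run of N on the first 8 characters of w = a b a b b b b a:
  step 0: A  (start)
  step 1: G  (read a: A→G)
  step 2: E  (read b: G→E)
  step 3: H  (read a: E→H)
  step 4: E  (read b: H→E)
  step 5: D  (read b: E→D)
  step 6: A  (read b: D→A)
  step 7: E  (read b: A→E)
  step 8: H  (read a: E→H)

After reading 8 characters, N is in state H.

H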